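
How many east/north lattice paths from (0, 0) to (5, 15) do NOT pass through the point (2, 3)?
Number of paths = 10954

Total paths from (0, 0) to (5, 15): C(20, 5) = 15504. Paths through (2, 3): (paths (0, 0) → (2, 3)) × (paths (2, 3) → (5, 15)) = C(5, 2) · C(15, 3) = 10 · 455 = 4550. Avoidance count = 15504 − 4550 = 10954.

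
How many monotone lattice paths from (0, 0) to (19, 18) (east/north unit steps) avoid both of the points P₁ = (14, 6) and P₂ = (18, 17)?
Number of paths = 8463464520

Inclusion–exclusion. Total paths: C(37, 19) = 17672631900. Through P₁: C(20, 14)·C(17, 5) = 239846880. Through P₂: C(35, 18)·C(2, 1) = 9075135300. Since P₁ is strictly southwest of P₂, a monotone path through both must visit P₁ then P₂; paths through both = C(20, 14)·C(15, 4)·C(2, 1) = 105814800. Avoid both = 17672631900 − 239846880 − 9075135300 + 105814800 = 8463464520.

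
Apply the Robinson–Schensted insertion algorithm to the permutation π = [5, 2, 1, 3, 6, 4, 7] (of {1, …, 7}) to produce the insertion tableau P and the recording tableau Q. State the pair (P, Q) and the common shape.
P = [1, 3, 4, 7] / [2, 6] / [5];  Q = [1, 4, 5, 7] / [2, 6] / [3];  common shape = (4, 2, 1)

Row-insert the values π_1, π_2, … into P one at a time, bumping the leftmost entry strictly greater than the inserted value down to the next row. The recording tableau Q records, in position (i, j), the step at which that cell was added to P.
  Insert 5 (step 1): P = [5];  Q = [1]
  Insert 2 (step 2): P = [2] / [5];  Q = [1] / [2]
  Insert 1 (step 3): P = [1] / [2] / [5];  Q = [1] / [2] / [3]
  Insert 3 (step 4): P = [1, 3] / [2] / [5];  Q = [1, 4] / [2] / [3]
  Insert 6 (step 5): P = [1, 3, 6] / [2] / [5];  Q = [1, 4, 5] / [2] / [3]
  Insert 4 (step 6): P = [1, 3, 4] / [2, 6] / [5];  Q = [1, 4, 5] / [2, 6] / [3]
  Insert 7 (step 7): P = [1, 3, 4, 7] / [2, 6] / [5];  Q = [1, 4, 5, 7] / [2, 6] / [3]
Final shape: (4, 2, 1).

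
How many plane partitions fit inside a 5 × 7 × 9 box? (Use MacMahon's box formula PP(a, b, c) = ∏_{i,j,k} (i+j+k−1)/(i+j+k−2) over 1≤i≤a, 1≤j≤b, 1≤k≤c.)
PP(5, 7, 9) = 2424984388825856

Evaluate the triple product over i = 1..5, j = 1..7, k = 1..9. The factors are (2/1) · (3/2) · (4/3) · (5/4) · (6/5) · (7/6) · (8/7) · (9/8) · … (315 factors total). The numerators and denominators telescope so the product is an integer; carrying out the multiplication exactly gives PP(5, 7, 9) = 2424984388825856.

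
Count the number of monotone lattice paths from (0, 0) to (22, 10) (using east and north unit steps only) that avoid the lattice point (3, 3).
Number of paths = 51356240

Total paths from (0, 0) to (22, 10): C(32, 22) = 64512240. Paths through (3, 3): (paths (0, 0) → (3, 3)) × (paths (3, 3) → (22, 10)) = C(6, 3) · C(26, 19) = 20 · 657800 = 13156000. Avoidance count = 64512240 − 13156000 = 51356240.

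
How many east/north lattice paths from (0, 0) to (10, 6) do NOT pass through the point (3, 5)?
Number of paths = 7560

Total paths from (0, 0) to (10, 6): C(16, 10) = 8008. Paths through (3, 5): (paths (0, 0) → (3, 5)) × (paths (3, 5) → (10, 6)) = C(8, 3) · C(8, 7) = 56 · 8 = 448. Avoidance count = 8008 − 448 = 7560.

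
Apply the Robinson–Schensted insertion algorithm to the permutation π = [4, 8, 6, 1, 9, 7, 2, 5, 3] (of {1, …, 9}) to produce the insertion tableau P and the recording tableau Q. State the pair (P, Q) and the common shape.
P = [1, 2, 3] / [4, 5, 7] / [6, 9] / [8];  Q = [1, 2, 5] / [3, 6, 8] / [4, 7] / [9];  common shape = (3, 3, 2, 1)

Row-insert the values π_1, π_2, … into P one at a time, bumping the leftmost entry strictly greater than the inserted value down to the next row. The recording tableau Q records, in position (i, j), the step at which that cell was added to P.
  Insert 4 (step 1): P = [4];  Q = [1]
  Insert 8 (step 2): P = [4, 8];  Q = [1, 2]
  Insert 6 (step 3): P = [4, 6] / [8];  Q = [1, 2] / [3]
  Insert 1 (step 4): P = [1, 6] / [4] / [8];  Q = [1, 2] / [3] / [4]
  Insert 9 (step 5): P = [1, 6, 9] / [4] / [8];  Q = [1, 2, 5] / [3] / [4]
  Insert 7 (step 6): P = [1, 6, 7] / [4, 9] / [8];  Q = [1, 2, 5] / [3, 6] / [4]
  Insert 2 (step 7): P = [1, 2, 7] / [4, 6] / [8, 9];  Q = [1, 2, 5] / [3, 6] / [4, 7]
  Insert 5 (step 8): P = [1, 2, 5] / [4, 6, 7] / [8, 9];  Q = [1, 2, 5] / [3, 6, 8] / [4, 7]
  Insert 3 (step 9): P = [1, 2, 3] / [4, 5, 7] / [6, 9] / [8];  Q = [1, 2, 5] / [3, 6, 8] / [4, 7] / [9]
Final shape: (3, 3, 2, 1).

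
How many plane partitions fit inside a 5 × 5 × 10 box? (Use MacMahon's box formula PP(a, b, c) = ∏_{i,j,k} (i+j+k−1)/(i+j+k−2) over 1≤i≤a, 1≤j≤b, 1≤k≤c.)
PP(5, 5, 10) = 9095857138368

Evaluate the triple product over i = 1..5, j = 1..5, k = 1..10. The factors are (2/1) · (3/2) · (4/3) · (5/4) · (6/5) · (7/6) · (8/7) · (9/8) · … (250 factors total). The numerators and denominators telescope so the product is an integer; carrying out the multiplication exactly gives PP(5, 5, 10) = 9095857138368.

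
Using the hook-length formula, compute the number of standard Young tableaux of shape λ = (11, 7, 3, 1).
# SYT of shape (11, 7, 3, 1) = 115472500

Hook-length formula: f^λ = n! / Π hook(c), product over all cells c of the Young diagram. For λ = (11, 7, 3, 1), n = 22 boxes. Hook lengths by row (left-to-right, top-to-bottom): [14, 12, 11, 9, 8, 7, 6, 4, 3, 2, 1]; [9, 7, 6, 4, 3, 2, 1]; [4, 2, 1]; [1]. Product of hooks = 9733925634048. So f^λ = 22! / 9733925634048 = 1124000727777607680000 / 9733925634048 = 115472500.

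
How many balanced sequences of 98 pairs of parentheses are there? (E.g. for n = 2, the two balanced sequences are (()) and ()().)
C_98 = 57743358069601357782187700608042856334020731624756611000

These balanced parentheses are counted by the Catalan number C_n = (1/(n + 1)) · C(2n, n). For n = 98: C_98 = (1/99) · C(196, 98) = 5716592448890534420436582360196242777068052430850904489000/99 = 57743358069601357782187700608042856334020731624756611000.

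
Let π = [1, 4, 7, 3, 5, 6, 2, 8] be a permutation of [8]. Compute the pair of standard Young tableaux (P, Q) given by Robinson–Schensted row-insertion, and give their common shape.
P = [1, 2, 5, 6, 8] / [3, 7] / [4];  Q = [1, 2, 3, 6, 8] / [4, 5] / [7];  common shape = (5, 2, 1)

Row-insert the values π_1, π_2, … into P one at a time, bumping the leftmost entry strictly greater than the inserted value down to the next row. The recording tableau Q records, in position (i, j), the step at which that cell was added to P.
  Insert 1 (step 1): P = [1];  Q = [1]
  Insert 4 (step 2): P = [1, 4];  Q = [1, 2]
  Insert 7 (step 3): P = [1, 4, 7];  Q = [1, 2, 3]
  Insert 3 (step 4): P = [1, 3, 7] / [4];  Q = [1, 2, 3] / [4]
  Insert 5 (step 5): P = [1, 3, 5] / [4, 7];  Q = [1, 2, 3] / [4, 5]
  Insert 6 (step 6): P = [1, 3, 5, 6] / [4, 7];  Q = [1, 2, 3, 6] / [4, 5]
  Insert 2 (step 7): P = [1, 2, 5, 6] / [3, 7] / [4];  Q = [1, 2, 3, 6] / [4, 5] / [7]
  Insert 8 (step 8): P = [1, 2, 5, 6, 8] / [3, 7] / [4];  Q = [1, 2, 3, 6, 8] / [4, 5] / [7]
Final shape: (5, 2, 1).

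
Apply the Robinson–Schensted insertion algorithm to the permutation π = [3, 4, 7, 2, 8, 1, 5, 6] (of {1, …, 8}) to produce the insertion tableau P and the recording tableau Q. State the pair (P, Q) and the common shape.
P = [1, 4, 5, 6] / [2, 7, 8] / [3];  Q = [1, 2, 3, 5] / [4, 7, 8] / [6];  common shape = (4, 3, 1)

Row-insert the values π_1, π_2, … into P one at a time, bumping the leftmost entry strictly greater than the inserted value down to the next row. The recording tableau Q records, in position (i, j), the step at which that cell was added to P.
  Insert 3 (step 1): P = [3];  Q = [1]
  Insert 4 (step 2): P = [3, 4];  Q = [1, 2]
  Insert 7 (step 3): P = [3, 4, 7];  Q = [1, 2, 3]
  Insert 2 (step 4): P = [2, 4, 7] / [3];  Q = [1, 2, 3] / [4]
  Insert 8 (step 5): P = [2, 4, 7, 8] / [3];  Q = [1, 2, 3, 5] / [4]
  Insert 1 (step 6): P = [1, 4, 7, 8] / [2] / [3];  Q = [1, 2, 3, 5] / [4] / [6]
  Insert 5 (step 7): P = [1, 4, 5, 8] / [2, 7] / [3];  Q = [1, 2, 3, 5] / [4, 7] / [6]
  Insert 6 (step 8): P = [1, 4, 5, 6] / [2, 7, 8] / [3];  Q = [1, 2, 3, 5] / [4, 7, 8] / [6]
Final shape: (4, 3, 1).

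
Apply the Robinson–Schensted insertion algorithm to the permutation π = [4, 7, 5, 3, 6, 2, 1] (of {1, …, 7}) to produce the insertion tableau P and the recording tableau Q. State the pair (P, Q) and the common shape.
P = [1, 5, 6] / [2] / [3] / [4] / [7];  Q = [1, 2, 5] / [3] / [4] / [6] / [7];  common shape = (3, 1, 1, 1, 1)

Row-insert the values π_1, π_2, … into P one at a time, bumping the leftmost entry strictly greater than the inserted value down to the next row. The recording tableau Q records, in position (i, j), the step at which that cell was added to P.
  Insert 4 (step 1): P = [4];  Q = [1]
  Insert 7 (step 2): P = [4, 7];  Q = [1, 2]
  Insert 5 (step 3): P = [4, 5] / [7];  Q = [1, 2] / [3]
  Insert 3 (step 4): P = [3, 5] / [4] / [7];  Q = [1, 2] / [3] / [4]
  Insert 6 (step 5): P = [3, 5, 6] / [4] / [7];  Q = [1, 2, 5] / [3] / [4]
  Insert 2 (step 6): P = [2, 5, 6] / [3] / [4] / [7];  Q = [1, 2, 5] / [3] / [4] / [6]
  Insert 1 (step 7): P = [1, 5, 6] / [2] / [3] / [4] / [7];  Q = [1, 2, 5] / [3] / [4] / [6] / [7]
Final shape: (3, 1, 1, 1, 1).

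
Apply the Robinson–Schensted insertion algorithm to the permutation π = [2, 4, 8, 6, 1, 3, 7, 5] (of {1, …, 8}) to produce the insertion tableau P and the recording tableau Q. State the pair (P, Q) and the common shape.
P = [1, 3, 5, 7] / [2, 4, 6] / [8];  Q = [1, 2, 3, 7] / [4, 6, 8] / [5];  common shape = (4, 3, 1)

Row-insert the values π_1, π_2, … into P one at a time, bumping the leftmost entry strictly greater than the inserted value down to the next row. The recording tableau Q records, in position (i, j), the step at which that cell was added to P.
  Insert 2 (step 1): P = [2];  Q = [1]
  Insert 4 (step 2): P = [2, 4];  Q = [1, 2]
  Insert 8 (step 3): P = [2, 4, 8];  Q = [1, 2, 3]
  Insert 6 (step 4): P = [2, 4, 6] / [8];  Q = [1, 2, 3] / [4]
  Insert 1 (step 5): P = [1, 4, 6] / [2] / [8];  Q = [1, 2, 3] / [4] / [5]
  Insert 3 (step 6): P = [1, 3, 6] / [2, 4] / [8];  Q = [1, 2, 3] / [4, 6] / [5]
  Insert 7 (step 7): P = [1, 3, 6, 7] / [2, 4] / [8];  Q = [1, 2, 3, 7] / [4, 6] / [5]
  Insert 5 (step 8): P = [1, 3, 5, 7] / [2, 4, 6] / [8];  Q = [1, 2, 3, 7] / [4, 6, 8] / [5]
Final shape: (4, 3, 1).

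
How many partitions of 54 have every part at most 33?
p(54, parts ≤ 33) = 383441

Use the recurrence p(n, m) = p(n, m−1) + p(n−m, m): either the largest part is < m (count p(n, m−1)) or the largest part is exactly m (remove one copy of m, count p(n−m, m)). With p(0, ·) = 1 this gives p(54, parts ≤ 33) = 383441. (By conjugating Young diagrams, this also counts partitions of 54 into at most 33 parts.)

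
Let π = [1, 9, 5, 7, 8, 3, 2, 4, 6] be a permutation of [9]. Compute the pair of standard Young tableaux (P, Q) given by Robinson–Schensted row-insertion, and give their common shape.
P = [1, 2, 4, 6] / [3, 7, 8] / [5] / [9];  Q = [1, 2, 4, 5] / [3, 8, 9] / [6] / [7];  common shape = (4, 3, 1, 1)

Row-insert the values π_1, π_2, … into P one at a time, bumping the leftmost entry strictly greater than the inserted value down to the next row. The recording tableau Q records, in position (i, j), the step at which that cell was added to P.
  Insert 1 (step 1): P = [1];  Q = [1]
  Insert 9 (step 2): P = [1, 9];  Q = [1, 2]
  Insert 5 (step 3): P = [1, 5] / [9];  Q = [1, 2] / [3]
  Insert 7 (step 4): P = [1, 5, 7] / [9];  Q = [1, 2, 4] / [3]
  Insert 8 (step 5): P = [1, 5, 7, 8] / [9];  Q = [1, 2, 4, 5] / [3]
  Insert 3 (step 6): P = [1, 3, 7, 8] / [5] / [9];  Q = [1, 2, 4, 5] / [3] / [6]
  Insert 2 (step 7): P = [1, 2, 7, 8] / [3] / [5] / [9];  Q = [1, 2, 4, 5] / [3] / [6] / [7]
  Insert 4 (step 8): P = [1, 2, 4, 8] / [3, 7] / [5] / [9];  Q = [1, 2, 4, 5] / [3, 8] / [6] / [7]
  Insert 6 (step 9): P = [1, 2, 4, 6] / [3, 7, 8] / [5] / [9];  Q = [1, 2, 4, 5] / [3, 8, 9] / [6] / [7]
Final shape: (4, 3, 1, 1).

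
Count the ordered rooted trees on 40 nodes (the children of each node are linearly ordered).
C_39 = 680425371729975800390

These ordered rooted trees are counted by the Catalan number C_n = (1/(n + 1)) · C(2n, n). For n = 39: C_39 = (1/40) · C(78, 39) = 27217014869199032015600/40 = 680425371729975800390.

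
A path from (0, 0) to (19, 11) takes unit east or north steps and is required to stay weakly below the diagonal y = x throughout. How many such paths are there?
Number of paths = 24582285

By the reflection principle (André's argument), the number of monotone paths to (19, 11) with n ≤ m that never go above y = x is C(30, 19) − C(30, 20) = 54627300 − 30045015 = 24582285.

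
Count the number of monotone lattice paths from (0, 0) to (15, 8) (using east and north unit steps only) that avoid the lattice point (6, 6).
Number of paths = 439494

Total paths from (0, 0) to (15, 8): C(23, 15) = 490314. Paths through (6, 6): (paths (0, 0) → (6, 6)) × (paths (6, 6) → (15, 8)) = C(12, 6) · C(11, 9) = 924 · 55 = 50820. Avoidance count = 490314 − 50820 = 439494.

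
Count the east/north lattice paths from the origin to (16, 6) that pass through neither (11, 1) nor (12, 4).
Number of paths = 45009

Inclusion–exclusion. Total paths: C(22, 16) = 74613. Through P₁: C(12, 11)·C(10, 5) = 3024. Through P₂: C(16, 12)·C(6, 4) = 27300. Since P₁ is strictly southwest of P₂, a monotone path through both must visit P₁ then P₂; paths through both = C(12, 11)·C(4, 1)·C(6, 4) = 720. Avoid both = 74613 − 3024 − 27300 + 720 = 45009.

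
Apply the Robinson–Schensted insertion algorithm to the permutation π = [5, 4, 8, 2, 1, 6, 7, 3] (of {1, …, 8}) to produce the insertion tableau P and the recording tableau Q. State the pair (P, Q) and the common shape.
P = [1, 3, 7] / [2, 6] / [4, 8] / [5];  Q = [1, 3, 7] / [2, 6] / [4, 8] / [5];  common shape = (3, 2, 2, 1)

Row-insert the values π_1, π_2, … into P one at a time, bumping the leftmost entry strictly greater than the inserted value down to the next row. The recording tableau Q records, in position (i, j), the step at which that cell was added to P.
  Insert 5 (step 1): P = [5];  Q = [1]
  Insert 4 (step 2): P = [4] / [5];  Q = [1] / [2]
  Insert 8 (step 3): P = [4, 8] / [5];  Q = [1, 3] / [2]
  Insert 2 (step 4): P = [2, 8] / [4] / [5];  Q = [1, 3] / [2] / [4]
  Insert 1 (step 5): P = [1, 8] / [2] / [4] / [5];  Q = [1, 3] / [2] / [4] / [5]
  Insert 6 (step 6): P = [1, 6] / [2, 8] / [4] / [5];  Q = [1, 3] / [2, 6] / [4] / [5]
  Insert 7 (step 7): P = [1, 6, 7] / [2, 8] / [4] / [5];  Q = [1, 3, 7] / [2, 6] / [4] / [5]
  Insert 3 (step 8): P = [1, 3, 7] / [2, 6] / [4, 8] / [5];  Q = [1, 3, 7] / [2, 6] / [4, 8] / [5]
Final shape: (3, 2, 2, 1).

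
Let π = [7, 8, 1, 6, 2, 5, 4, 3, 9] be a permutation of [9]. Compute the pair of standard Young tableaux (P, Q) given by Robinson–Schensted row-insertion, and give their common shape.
P = [1, 2, 3, 9] / [4, 8] / [5] / [6] / [7];  Q = [1, 2, 6, 9] / [3, 4] / [5] / [7] / [8];  common shape = (4, 2, 1, 1, 1)

Row-insert the values π_1, π_2, … into P one at a time, bumping the leftmost entry strictly greater than the inserted value down to the next row. The recording tableau Q records, in position (i, j), the step at which that cell was added to P.
  Insert 7 (step 1): P = [7];  Q = [1]
  Insert 8 (step 2): P = [7, 8];  Q = [1, 2]
  Insert 1 (step 3): P = [1, 8] / [7];  Q = [1, 2] / [3]
  Insert 6 (step 4): P = [1, 6] / [7, 8];  Q = [1, 2] / [3, 4]
  Insert 2 (step 5): P = [1, 2] / [6, 8] / [7];  Q = [1, 2] / [3, 4] / [5]
  Insert 5 (step 6): P = [1, 2, 5] / [6, 8] / [7];  Q = [1, 2, 6] / [3, 4] / [5]
  Insert 4 (step 7): P = [1, 2, 4] / [5, 8] / [6] / [7];  Q = [1, 2, 6] / [3, 4] / [5] / [7]
  Insert 3 (step 8): P = [1, 2, 3] / [4, 8] / [5] / [6] / [7];  Q = [1, 2, 6] / [3, 4] / [5] / [7] / [8]
  Insert 9 (step 9): P = [1, 2, 3, 9] / [4, 8] / [5] / [6] / [7];  Q = [1, 2, 6, 9] / [3, 4] / [5] / [7] / [8]
Final shape: (4, 2, 1, 1, 1).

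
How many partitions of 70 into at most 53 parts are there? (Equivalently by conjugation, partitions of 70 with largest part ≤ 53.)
p(70, parts ≤ 53) = 4087053

Use the recurrence p(n, m) = p(n, m−1) + p(n−m, m): either the largest part is < m (count p(n, m−1)) or the largest part is exactly m (remove one copy of m, count p(n−m, m)). With p(0, ·) = 1 this gives p(70, parts ≤ 53) = 4087053. (By conjugating Young diagrams, this also counts partitions of 70 into at most 53 parts.)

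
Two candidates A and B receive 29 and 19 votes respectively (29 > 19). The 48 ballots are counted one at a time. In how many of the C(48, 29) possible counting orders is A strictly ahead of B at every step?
Strict-lead orderings = 2404551645100

Total orderings of the 48 votes with 29 for A: C(48, 29) = 11541847896480. By the Bertrand ballot formula (Cycle Lemma / reflection principle), the number of orderings in which A is strictly ahead of B throughout is (p − q)/(p + q) · C(p + q, p) = (29 − 19)/(29 + 19) · 11541847896480 = 2404551645100.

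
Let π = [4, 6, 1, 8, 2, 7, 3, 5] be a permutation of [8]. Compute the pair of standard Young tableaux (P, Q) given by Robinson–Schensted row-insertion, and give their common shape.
P = [1, 2, 3, 5] / [4, 6, 7] / [8];  Q = [1, 2, 4, 8] / [3, 5, 6] / [7];  common shape = (4, 3, 1)

Row-insert the values π_1, π_2, … into P one at a time, bumping the leftmost entry strictly greater than the inserted value down to the next row. The recording tableau Q records, in position (i, j), the step at which that cell was added to P.
  Insert 4 (step 1): P = [4];  Q = [1]
  Insert 6 (step 2): P = [4, 6];  Q = [1, 2]
  Insert 1 (step 3): P = [1, 6] / [4];  Q = [1, 2] / [3]
  Insert 8 (step 4): P = [1, 6, 8] / [4];  Q = [1, 2, 4] / [3]
  Insert 2 (step 5): P = [1, 2, 8] / [4, 6];  Q = [1, 2, 4] / [3, 5]
  Insert 7 (step 6): P = [1, 2, 7] / [4, 6, 8];  Q = [1, 2, 4] / [3, 5, 6]
  Insert 3 (step 7): P = [1, 2, 3] / [4, 6, 7] / [8];  Q = [1, 2, 4] / [3, 5, 6] / [7]
  Insert 5 (step 8): P = [1, 2, 3, 5] / [4, 6, 7] / [8];  Q = [1, 2, 4, 8] / [3, 5, 6] / [7]
Final shape: (4, 3, 1).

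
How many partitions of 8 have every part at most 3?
p(8, parts ≤ 3) = 10

Partitions of 8 with all parts ≤ 3: 3+3+2, 3+3+1+1, 3+2+2+1, 3+2+1+1+1, 3+1+1+1+1+1, 2+2+2+2, 2+2+2+1+1, 2+2+1+1+1+1, 2+1+1+1+1+1+1, 1+1+1+1+1+1+1+1. Count = 10.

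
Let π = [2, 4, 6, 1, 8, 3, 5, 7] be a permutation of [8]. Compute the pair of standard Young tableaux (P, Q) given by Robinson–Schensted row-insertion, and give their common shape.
P = [1, 3, 5, 7] / [2, 4, 6, 8];  Q = [1, 2, 3, 5] / [4, 6, 7, 8];  common shape = (4, 4)

Row-insert the values π_1, π_2, … into P one at a time, bumping the leftmost entry strictly greater than the inserted value down to the next row. The recording tableau Q records, in position (i, j), the step at which that cell was added to P.
  Insert 2 (step 1): P = [2];  Q = [1]
  Insert 4 (step 2): P = [2, 4];  Q = [1, 2]
  Insert 6 (step 3): P = [2, 4, 6];  Q = [1, 2, 3]
  Insert 1 (step 4): P = [1, 4, 6] / [2];  Q = [1, 2, 3] / [4]
  Insert 8 (step 5): P = [1, 4, 6, 8] / [2];  Q = [1, 2, 3, 5] / [4]
  Insert 3 (step 6): P = [1, 3, 6, 8] / [2, 4];  Q = [1, 2, 3, 5] / [4, 6]
  Insert 5 (step 7): P = [1, 3, 5, 8] / [2, 4, 6];  Q = [1, 2, 3, 5] / [4, 6, 7]
  Insert 7 (step 8): P = [1, 3, 5, 7] / [2, 4, 6, 8];  Q = [1, 2, 3, 5] / [4, 6, 7, 8]
Final shape: (4, 4).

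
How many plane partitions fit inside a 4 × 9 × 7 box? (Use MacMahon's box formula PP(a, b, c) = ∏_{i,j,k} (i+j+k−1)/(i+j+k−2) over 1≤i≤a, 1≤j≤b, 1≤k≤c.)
PP(4, 9, 7) = 10323075958624

Evaluate the triple product over i = 1..4, j = 1..9, k = 1..7. The factors are (2/1) · (3/2) · (4/3) · (5/4) · (6/5) · (7/6) · (8/7) · (3/2) · … (252 factors total). The numerators and denominators telescope so the product is an integer; carrying out the multiplication exactly gives PP(4, 9, 7) = 10323075958624.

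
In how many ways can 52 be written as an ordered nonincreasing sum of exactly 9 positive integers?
p(52, 9 parts) = 19720

Partitions of n into exactly k parts are in bijection with partitions of n − k into at most k parts (subtract 1 from each part). So p(52, exactly 9) = p(43, parts ≤ 9). Computing via the recurrence p(m, j) = p(m, j−1) + p(m−j, j) gives 19720.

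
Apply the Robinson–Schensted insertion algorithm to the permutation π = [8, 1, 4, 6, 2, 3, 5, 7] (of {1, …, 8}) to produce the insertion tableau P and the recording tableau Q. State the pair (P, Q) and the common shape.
P = [1, 2, 3, 5, 7] / [4, 6] / [8];  Q = [1, 3, 4, 7, 8] / [2, 6] / [5];  common shape = (5, 2, 1)

Row-insert the values π_1, π_2, … into P one at a time, bumping the leftmost entry strictly greater than the inserted value down to the next row. The recording tableau Q records, in position (i, j), the step at which that cell was added to P.
  Insert 8 (step 1): P = [8];  Q = [1]
  Insert 1 (step 2): P = [1] / [8];  Q = [1] / [2]
  Insert 4 (step 3): P = [1, 4] / [8];  Q = [1, 3] / [2]
  Insert 6 (step 4): P = [1, 4, 6] / [8];  Q = [1, 3, 4] / [2]
  Insert 2 (step 5): P = [1, 2, 6] / [4] / [8];  Q = [1, 3, 4] / [2] / [5]
  Insert 3 (step 6): P = [1, 2, 3] / [4, 6] / [8];  Q = [1, 3, 4] / [2, 6] / [5]
  Insert 5 (step 7): P = [1, 2, 3, 5] / [4, 6] / [8];  Q = [1, 3, 4, 7] / [2, 6] / [5]
  Insert 7 (step 8): P = [1, 2, 3, 5, 7] / [4, 6] / [8];  Q = [1, 3, 4, 7, 8] / [2, 6] / [5]
Final shape: (5, 2, 1).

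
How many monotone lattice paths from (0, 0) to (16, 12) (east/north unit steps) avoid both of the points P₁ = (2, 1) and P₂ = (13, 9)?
Number of paths = 11636075

Inclusion–exclusion. Total paths: C(28, 16) = 30421755. Through P₁: C(3, 2)·C(25, 14) = 13372200. Through P₂: C(22, 13)·C(6, 3) = 9948400. Since P₁ is strictly southwest of P₂, a monotone path through both must visit P₁ then P₂; paths through both = C(3, 2)·C(19, 11)·C(6, 3) = 4534920. Avoid both = 30421755 − 13372200 − 9948400 + 4534920 = 11636075.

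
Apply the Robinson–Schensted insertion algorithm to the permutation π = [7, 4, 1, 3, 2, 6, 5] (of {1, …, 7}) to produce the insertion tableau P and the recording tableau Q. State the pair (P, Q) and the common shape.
P = [1, 2, 5] / [3, 6] / [4] / [7];  Q = [1, 4, 6] / [2, 7] / [3] / [5];  common shape = (3, 2, 1, 1)

Row-insert the values π_1, π_2, … into P one at a time, bumping the leftmost entry strictly greater than the inserted value down to the next row. The recording tableau Q records, in position (i, j), the step at which that cell was added to P.
  Insert 7 (step 1): P = [7];  Q = [1]
  Insert 4 (step 2): P = [4] / [7];  Q = [1] / [2]
  Insert 1 (step 3): P = [1] / [4] / [7];  Q = [1] / [2] / [3]
  Insert 3 (step 4): P = [1, 3] / [4] / [7];  Q = [1, 4] / [2] / [3]
  Insert 2 (step 5): P = [1, 2] / [3] / [4] / [7];  Q = [1, 4] / [2] / [3] / [5]
  Insert 6 (step 6): P = [1, 2, 6] / [3] / [4] / [7];  Q = [1, 4, 6] / [2] / [3] / [5]
  Insert 5 (step 7): P = [1, 2, 5] / [3, 6] / [4] / [7];  Q = [1, 4, 6] / [2, 7] / [3] / [5]
Final shape: (3, 2, 1, 1).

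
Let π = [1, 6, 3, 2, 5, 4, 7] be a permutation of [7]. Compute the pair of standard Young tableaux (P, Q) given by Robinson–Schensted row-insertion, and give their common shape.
P = [1, 2, 4, 7] / [3, 5] / [6];  Q = [1, 2, 5, 7] / [3, 6] / [4];  common shape = (4, 2, 1)

Row-insert the values π_1, π_2, … into P one at a time, bumping the leftmost entry strictly greater than the inserted value down to the next row. The recording tableau Q records, in position (i, j), the step at which that cell was added to P.
  Insert 1 (step 1): P = [1];  Q = [1]
  Insert 6 (step 2): P = [1, 6];  Q = [1, 2]
  Insert 3 (step 3): P = [1, 3] / [6];  Q = [1, 2] / [3]
  Insert 2 (step 4): P = [1, 2] / [3] / [6];  Q = [1, 2] / [3] / [4]
  Insert 5 (step 5): P = [1, 2, 5] / [3] / [6];  Q = [1, 2, 5] / [3] / [4]
  Insert 4 (step 6): P = [1, 2, 4] / [3, 5] / [6];  Q = [1, 2, 5] / [3, 6] / [4]
  Insert 7 (step 7): P = [1, 2, 4, 7] / [3, 5] / [6];  Q = [1, 2, 5, 7] / [3, 6] / [4]
Final shape: (4, 2, 1).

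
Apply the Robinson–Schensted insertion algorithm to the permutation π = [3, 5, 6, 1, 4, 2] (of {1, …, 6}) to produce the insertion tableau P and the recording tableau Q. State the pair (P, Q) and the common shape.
P = [1, 2, 6] / [3, 4] / [5];  Q = [1, 2, 3] / [4, 5] / [6];  common shape = (3, 2, 1)

Row-insert the values π_1, π_2, … into P one at a time, bumping the leftmost entry strictly greater than the inserted value down to the next row. The recording tableau Q records, in position (i, j), the step at which that cell was added to P.
  Insert 3 (step 1): P = [3];  Q = [1]
  Insert 5 (step 2): P = [3, 5];  Q = [1, 2]
  Insert 6 (step 3): P = [3, 5, 6];  Q = [1, 2, 3]
  Insert 1 (step 4): P = [1, 5, 6] / [3];  Q = [1, 2, 3] / [4]
  Insert 4 (step 5): P = [1, 4, 6] / [3, 5];  Q = [1, 2, 3] / [4, 5]
  Insert 2 (step 6): P = [1, 2, 6] / [3, 4] / [5];  Q = [1, 2, 3] / [4, 5] / [6]
Final shape: (3, 2, 1).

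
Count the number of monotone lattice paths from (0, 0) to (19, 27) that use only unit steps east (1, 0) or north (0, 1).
Number of paths = 4154246671960

A monotone lattice path from (0, 0) to (19, 27) consists of 19 east steps and 27 north steps in some order, so it is determined by which 19 of the 46 steps are east. The count is C(46, 19) = 4154246671960.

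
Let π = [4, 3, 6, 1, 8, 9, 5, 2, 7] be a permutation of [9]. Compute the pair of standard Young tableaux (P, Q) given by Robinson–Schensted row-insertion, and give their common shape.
P = [1, 2, 7, 9] / [3, 5, 8] / [4, 6];  Q = [1, 3, 5, 6] / [2, 7, 9] / [4, 8];  common shape = (4, 3, 2)

Row-insert the values π_1, π_2, … into P one at a time, bumping the leftmost entry strictly greater than the inserted value down to the next row. The recording tableau Q records, in position (i, j), the step at which that cell was added to P.
  Insert 4 (step 1): P = [4];  Q = [1]
  Insert 3 (step 2): P = [3] / [4];  Q = [1] / [2]
  Insert 6 (step 3): P = [3, 6] / [4];  Q = [1, 3] / [2]
  Insert 1 (step 4): P = [1, 6] / [3] / [4];  Q = [1, 3] / [2] / [4]
  Insert 8 (step 5): P = [1, 6, 8] / [3] / [4];  Q = [1, 3, 5] / [2] / [4]
  Insert 9 (step 6): P = [1, 6, 8, 9] / [3] / [4];  Q = [1, 3, 5, 6] / [2] / [4]
  Insert 5 (step 7): P = [1, 5, 8, 9] / [3, 6] / [4];  Q = [1, 3, 5, 6] / [2, 7] / [4]
  Insert 2 (step 8): P = [1, 2, 8, 9] / [3, 5] / [4, 6];  Q = [1, 3, 5, 6] / [2, 7] / [4, 8]
  Insert 7 (step 9): P = [1, 2, 7, 9] / [3, 5, 8] / [4, 6];  Q = [1, 3, 5, 6] / [2, 7, 9] / [4, 8]
Final shape: (4, 3, 2).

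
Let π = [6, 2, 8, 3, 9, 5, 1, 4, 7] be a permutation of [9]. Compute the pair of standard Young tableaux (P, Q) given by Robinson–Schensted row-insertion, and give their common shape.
P = [1, 3, 4, 7] / [2, 5, 9] / [6, 8];  Q = [1, 3, 5, 9] / [2, 4, 6] / [7, 8];  common shape = (4, 3, 2)

Row-insert the values π_1, π_2, … into P one at a time, bumping the leftmost entry strictly greater than the inserted value down to the next row. The recording tableau Q records, in position (i, j), the step at which that cell was added to P.
  Insert 6 (step 1): P = [6];  Q = [1]
  Insert 2 (step 2): P = [2] / [6];  Q = [1] / [2]
  Insert 8 (step 3): P = [2, 8] / [6];  Q = [1, 3] / [2]
  Insert 3 (step 4): P = [2, 3] / [6, 8];  Q = [1, 3] / [2, 4]
  Insert 9 (step 5): P = [2, 3, 9] / [6, 8];  Q = [1, 3, 5] / [2, 4]
  Insert 5 (step 6): P = [2, 3, 5] / [6, 8, 9];  Q = [1, 3, 5] / [2, 4, 6]
  Insert 1 (step 7): P = [1, 3, 5] / [2, 8, 9] / [6];  Q = [1, 3, 5] / [2, 4, 6] / [7]
  Insert 4 (step 8): P = [1, 3, 4] / [2, 5, 9] / [6, 8];  Q = [1, 3, 5] / [2, 4, 6] / [7, 8]
  Insert 7 (step 9): P = [1, 3, 4, 7] / [2, 5, 9] / [6, 8];  Q = [1, 3, 5, 9] / [2, 4, 6] / [7, 8]
Final shape: (4, 3, 2).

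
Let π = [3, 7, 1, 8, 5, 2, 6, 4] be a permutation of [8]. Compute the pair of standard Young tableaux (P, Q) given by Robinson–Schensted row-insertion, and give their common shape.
P = [1, 2, 4] / [3, 5, 6] / [7, 8];  Q = [1, 2, 4] / [3, 5, 7] / [6, 8];  common shape = (3, 3, 2)

Row-insert the values π_1, π_2, … into P one at a time, bumping the leftmost entry strictly greater than the inserted value down to the next row. The recording tableau Q records, in position (i, j), the step at which that cell was added to P.
  Insert 3 (step 1): P = [3];  Q = [1]
  Insert 7 (step 2): P = [3, 7];  Q = [1, 2]
  Insert 1 (step 3): P = [1, 7] / [3];  Q = [1, 2] / [3]
  Insert 8 (step 4): P = [1, 7, 8] / [3];  Q = [1, 2, 4] / [3]
  Insert 5 (step 5): P = [1, 5, 8] / [3, 7];  Q = [1, 2, 4] / [3, 5]
  Insert 2 (step 6): P = [1, 2, 8] / [3, 5] / [7];  Q = [1, 2, 4] / [3, 5] / [6]
  Insert 6 (step 7): P = [1, 2, 6] / [3, 5, 8] / [7];  Q = [1, 2, 4] / [3, 5, 7] / [6]
  Insert 4 (step 8): P = [1, 2, 4] / [3, 5, 6] / [7, 8];  Q = [1, 2, 4] / [3, 5, 7] / [6, 8]
Final shape: (3, 3, 2).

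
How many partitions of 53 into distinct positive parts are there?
q(53) = 5120

A partition into distinct parts is a strictly decreasing sequence summing to n. The recurrence d(n, m) = d(n, m−1) + d(n−m, m−1) (use part m at most once) with q(n) = d(n, n) gives q(53) = 5120. (Euler's theorem: # distinct-part partitions = # odd-part partitions.)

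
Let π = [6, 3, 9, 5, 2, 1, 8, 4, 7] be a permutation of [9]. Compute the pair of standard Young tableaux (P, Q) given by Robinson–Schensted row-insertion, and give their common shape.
P = [1, 4, 7] / [2, 5, 8] / [3, 9] / [6];  Q = [1, 3, 7] / [2, 4, 9] / [5, 8] / [6];  common shape = (3, 3, 2, 1)

Row-insert the values π_1, π_2, … into P one at a time, bumping the leftmost entry strictly greater than the inserted value down to the next row. The recording tableau Q records, in position (i, j), the step at which that cell was added to P.
  Insert 6 (step 1): P = [6];  Q = [1]
  Insert 3 (step 2): P = [3] / [6];  Q = [1] / [2]
  Insert 9 (step 3): P = [3, 9] / [6];  Q = [1, 3] / [2]
  Insert 5 (step 4): P = [3, 5] / [6, 9];  Q = [1, 3] / [2, 4]
  Insert 2 (step 5): P = [2, 5] / [3, 9] / [6];  Q = [1, 3] / [2, 4] / [5]
  Insert 1 (step 6): P = [1, 5] / [2, 9] / [3] / [6];  Q = [1, 3] / [2, 4] / [5] / [6]
  Insert 8 (step 7): P = [1, 5, 8] / [2, 9] / [3] / [6];  Q = [1, 3, 7] / [2, 4] / [5] / [6]
  Insert 4 (step 8): P = [1, 4, 8] / [2, 5] / [3, 9] / [6];  Q = [1, 3, 7] / [2, 4] / [5, 8] / [6]
  Insert 7 (step 9): P = [1, 4, 7] / [2, 5, 8] / [3, 9] / [6];  Q = [1, 3, 7] / [2, 4, 9] / [5, 8] / [6]
Final shape: (3, 3, 2, 1).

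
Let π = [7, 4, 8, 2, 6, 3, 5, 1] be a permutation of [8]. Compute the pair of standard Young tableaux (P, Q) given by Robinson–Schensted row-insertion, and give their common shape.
P = [1, 3, 5] / [2, 6] / [4, 8] / [7];  Q = [1, 3, 7] / [2, 5] / [4, 6] / [8];  common shape = (3, 2, 2, 1)

Row-insert the values π_1, π_2, … into P one at a time, bumping the leftmost entry strictly greater than the inserted value down to the next row. The recording tableau Q records, in position (i, j), the step at which that cell was added to P.
  Insert 7 (step 1): P = [7];  Q = [1]
  Insert 4 (step 2): P = [4] / [7];  Q = [1] / [2]
  Insert 8 (step 3): P = [4, 8] / [7];  Q = [1, 3] / [2]
  Insert 2 (step 4): P = [2, 8] / [4] / [7];  Q = [1, 3] / [2] / [4]
  Insert 6 (step 5): P = [2, 6] / [4, 8] / [7];  Q = [1, 3] / [2, 5] / [4]
  Insert 3 (step 6): P = [2, 3] / [4, 6] / [7, 8];  Q = [1, 3] / [2, 5] / [4, 6]
  Insert 5 (step 7): P = [2, 3, 5] / [4, 6] / [7, 8];  Q = [1, 3, 7] / [2, 5] / [4, 6]
  Insert 1 (step 8): P = [1, 3, 5] / [2, 6] / [4, 8] / [7];  Q = [1, 3, 7] / [2, 5] / [4, 6] / [8]
Final shape: (3, 2, 2, 1).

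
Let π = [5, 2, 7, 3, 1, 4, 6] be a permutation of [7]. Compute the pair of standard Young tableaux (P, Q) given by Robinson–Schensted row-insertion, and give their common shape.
P = [1, 3, 4, 6] / [2, 7] / [5];  Q = [1, 3, 6, 7] / [2, 4] / [5];  common shape = (4, 2, 1)

Row-insert the values π_1, π_2, … into P one at a time, bumping the leftmost entry strictly greater than the inserted value down to the next row. The recording tableau Q records, in position (i, j), the step at which that cell was added to P.
  Insert 5 (step 1): P = [5];  Q = [1]
  Insert 2 (step 2): P = [2] / [5];  Q = [1] / [2]
  Insert 7 (step 3): P = [2, 7] / [5];  Q = [1, 3] / [2]
  Insert 3 (step 4): P = [2, 3] / [5, 7];  Q = [1, 3] / [2, 4]
  Insert 1 (step 5): P = [1, 3] / [2, 7] / [5];  Q = [1, 3] / [2, 4] / [5]
  Insert 4 (step 6): P = [1, 3, 4] / [2, 7] / [5];  Q = [1, 3, 6] / [2, 4] / [5]
  Insert 6 (step 7): P = [1, 3, 4, 6] / [2, 7] / [5];  Q = [1, 3, 6, 7] / [2, 4] / [5]
Final shape: (4, 2, 1).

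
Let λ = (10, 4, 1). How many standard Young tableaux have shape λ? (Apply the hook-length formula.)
# SYT of shape (10, 4, 1) = 7007

Hook-length formula: f^λ = n! / Π hook(c), product over all cells c of the Young diagram. For λ = (10, 4, 1), n = 15 boxes. Hook lengths by row (left-to-right, top-to-bottom): [12, 10, 9, 8, 6, 5, 4, 3, 2, 1]; [5, 3, 2, 1]; [1]. Product of hooks = 186624000. So f^λ = 15! / 186624000 = 1307674368000 / 186624000 = 7007.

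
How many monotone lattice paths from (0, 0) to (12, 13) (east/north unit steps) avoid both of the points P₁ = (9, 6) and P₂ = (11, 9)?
Number of paths = 4010150

Inclusion–exclusion. Total paths: C(25, 12) = 5200300. Through P₁: C(15, 9)·C(10, 3) = 600600. Through P₂: C(20, 11)·C(5, 1) = 839800. Since P₁ is strictly southwest of P₂, a monotone path through both must visit P₁ then P₂; paths through both = C(15, 9)·C(5, 2)·C(5, 1) = 250250. Avoid both = 5200300 − 600600 − 839800 + 250250 = 4010150.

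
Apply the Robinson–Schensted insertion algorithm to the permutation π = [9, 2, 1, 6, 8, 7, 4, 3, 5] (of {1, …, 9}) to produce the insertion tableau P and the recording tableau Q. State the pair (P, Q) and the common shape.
P = [1, 3, 5] / [2, 4, 7] / [6] / [8] / [9];  Q = [1, 4, 5] / [2, 6, 9] / [3] / [7] / [8];  common shape = (3, 3, 1, 1, 1)

Row-insert the values π_1, π_2, … into P one at a time, bumping the leftmost entry strictly greater than the inserted value down to the next row. The recording tableau Q records, in position (i, j), the step at which that cell was added to P.
  Insert 9 (step 1): P = [9];  Q = [1]
  Insert 2 (step 2): P = [2] / [9];  Q = [1] / [2]
  Insert 1 (step 3): P = [1] / [2] / [9];  Q = [1] / [2] / [3]
  Insert 6 (step 4): P = [1, 6] / [2] / [9];  Q = [1, 4] / [2] / [3]
  Insert 8 (step 5): P = [1, 6, 8] / [2] / [9];  Q = [1, 4, 5] / [2] / [3]
  Insert 7 (step 6): P = [1, 6, 7] / [2, 8] / [9];  Q = [1, 4, 5] / [2, 6] / [3]
  Insert 4 (step 7): P = [1, 4, 7] / [2, 6] / [8] / [9];  Q = [1, 4, 5] / [2, 6] / [3] / [7]
  Insert 3 (step 8): P = [1, 3, 7] / [2, 4] / [6] / [8] / [9];  Q = [1, 4, 5] / [2, 6] / [3] / [7] / [8]
  Insert 5 (step 9): P = [1, 3, 5] / [2, 4, 7] / [6] / [8] / [9];  Q = [1, 4, 5] / [2, 6, 9] / [3] / [7] / [8]
Final shape: (3, 3, 1, 1, 1).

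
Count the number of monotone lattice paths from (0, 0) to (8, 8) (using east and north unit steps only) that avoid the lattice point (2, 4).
Number of paths = 9720

Total paths from (0, 0) to (8, 8): C(16, 8) = 12870. Paths through (2, 4): (paths (0, 0) → (2, 4)) × (paths (2, 4) → (8, 8)) = C(6, 2) · C(10, 6) = 15 · 210 = 3150. Avoidance count = 12870 − 3150 = 9720.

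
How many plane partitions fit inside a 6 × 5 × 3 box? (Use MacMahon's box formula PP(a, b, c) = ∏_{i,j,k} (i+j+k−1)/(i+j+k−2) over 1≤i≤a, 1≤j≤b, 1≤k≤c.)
PP(6, 5, 3) = 3737448

Evaluate the triple product over i = 1..6, j = 1..5, k = 1..3. The factors are (2/1) · (3/2) · (4/3) · (3/2) · (4/3) · (5/4) · (4/3) · (5/4) · … (90 factors total). The numerators and denominators telescope so the product is an integer; carrying out the multiplication exactly gives PP(6, 5, 3) = 3737448.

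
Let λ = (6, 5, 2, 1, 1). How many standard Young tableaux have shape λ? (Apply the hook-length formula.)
# SYT of shape (6, 5, 2, 1, 1) = 162162

Hook-length formula: f^λ = n! / Π hook(c), product over all cells c of the Young diagram. For λ = (6, 5, 2, 1, 1), n = 15 boxes. Hook lengths by row (left-to-right, top-to-bottom): [10, 7, 5, 4, 3, 1]; [8, 5, 3, 2, 1]; [4, 1]; [2]; [1]. Product of hooks = 8064000. So f^λ = 15! / 8064000 = 1307674368000 / 8064000 = 162162.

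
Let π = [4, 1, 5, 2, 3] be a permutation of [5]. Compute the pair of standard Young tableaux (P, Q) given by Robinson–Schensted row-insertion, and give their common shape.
P = [1, 2, 3] / [4, 5];  Q = [1, 3, 5] / [2, 4];  common shape = (3, 2)

Row-insert the values π_1, π_2, … into P one at a time, bumping the leftmost entry strictly greater than the inserted value down to the next row. The recording tableau Q records, in position (i, j), the step at which that cell was added to P.
  Insert 4 (step 1): P = [4];  Q = [1]
  Insert 1 (step 2): P = [1] / [4];  Q = [1] / [2]
  Insert 5 (step 3): P = [1, 5] / [4];  Q = [1, 3] / [2]
  Insert 2 (step 4): P = [1, 2] / [4, 5];  Q = [1, 3] / [2, 4]
  Insert 3 (step 5): P = [1, 2, 3] / [4, 5];  Q = [1, 3, 5] / [2, 4]
Final shape: (3, 2).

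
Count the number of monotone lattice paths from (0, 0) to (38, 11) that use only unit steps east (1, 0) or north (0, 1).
Number of paths = 29135916264

A monotone lattice path from (0, 0) to (38, 11) consists of 38 east steps and 11 north steps in some order, so it is determined by which 38 of the 49 steps are east. The count is C(49, 38) = 29135916264.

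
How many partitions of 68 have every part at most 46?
p(68, parts ≤ 46) = 3084229

Use the recurrence p(n, m) = p(n, m−1) + p(n−m, m): either the largest part is < m (count p(n, m−1)) or the largest part is exactly m (remove one copy of m, count p(n−m, m)). With p(0, ·) = 1 this gives p(68, parts ≤ 46) = 3084229. (By conjugating Young diagrams, this also counts partitions of 68 into at most 46 parts.)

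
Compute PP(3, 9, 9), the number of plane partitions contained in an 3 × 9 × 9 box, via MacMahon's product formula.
PP(3, 9, 9) = 1371597504992

Evaluate the triple product over i = 1..3, j = 1..9, k = 1..9. The factors are (2/1) · (3/2) · (4/3) · (5/4) · (6/5) · (7/6) · (8/7) · (9/8) · … (243 factors total). The numerators and denominators telescope so the product is an integer; carrying out the multiplication exactly gives PP(3, 9, 9) = 1371597504992.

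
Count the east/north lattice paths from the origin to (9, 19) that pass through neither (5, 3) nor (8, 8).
Number of paths = 6518772

Inclusion–exclusion. Total paths: C(28, 9) = 6906900. Through P₁: C(8, 5)·C(20, 4) = 271320. Through P₂: C(16, 8)·C(12, 1) = 154440. Since P₁ is strictly southwest of P₂, a monotone path through both must visit P₁ then P₂; paths through both = C(8, 5)·C(8, 3)·C(12, 1) = 37632. Avoid both = 6906900 − 271320 − 154440 + 37632 = 6518772.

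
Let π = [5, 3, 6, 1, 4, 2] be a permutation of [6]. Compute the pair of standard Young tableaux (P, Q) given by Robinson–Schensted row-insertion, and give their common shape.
P = [1, 2] / [3, 4] / [5, 6];  Q = [1, 3] / [2, 5] / [4, 6];  common shape = (2, 2, 2)

Row-insert the values π_1, π_2, … into P one at a time, bumping the leftmost entry strictly greater than the inserted value down to the next row. The recording tableau Q records, in position (i, j), the step at which that cell was added to P.
  Insert 5 (step 1): P = [5];  Q = [1]
  Insert 3 (step 2): P = [3] / [5];  Q = [1] / [2]
  Insert 6 (step 3): P = [3, 6] / [5];  Q = [1, 3] / [2]
  Insert 1 (step 4): P = [1, 6] / [3] / [5];  Q = [1, 3] / [2] / [4]
  Insert 4 (step 5): P = [1, 4] / [3, 6] / [5];  Q = [1, 3] / [2, 5] / [4]
  Insert 2 (step 6): P = [1, 2] / [3, 4] / [5, 6];  Q = [1, 3] / [2, 5] / [4, 6]
Final shape: (2, 2, 2).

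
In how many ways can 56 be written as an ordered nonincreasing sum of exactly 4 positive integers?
p(56, 4 parts) = 1285

Partitions of n into exactly k parts are in bijection with partitions of n − k into at most k parts (subtract 1 from each part). So p(56, exactly 4) = p(52, parts ≤ 4). Computing via the recurrence p(m, j) = p(m, j−1) + p(m−j, j) gives 1285.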